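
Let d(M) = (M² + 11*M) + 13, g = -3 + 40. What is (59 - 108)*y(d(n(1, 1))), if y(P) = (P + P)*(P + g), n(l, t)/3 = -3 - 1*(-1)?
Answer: 33320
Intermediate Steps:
n(l, t) = -6 (n(l, t) = 3*(-3 - 1*(-1)) = 3*(-3 + 1) = 3*(-2) = -6)
g = 37
d(M) = 13 + M² + 11*M
y(P) = 2*P*(37 + P) (y(P) = (P + P)*(P + 37) = (2*P)*(37 + P) = 2*P*(37 + P))
(59 - 108)*y(d(n(1, 1))) = (59 - 108)*(2*(13 + (-6)² + 11*(-6))*(37 + (13 + (-6)² + 11*(-6)))) = -98*(13 + 36 - 66)*(37 + (13 + 36 - 66)) = -98*(-17)*(37 - 17) = -98*(-17)*20 = -49*(-680) = 33320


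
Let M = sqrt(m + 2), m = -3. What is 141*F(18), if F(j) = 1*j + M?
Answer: 2538 + 141*I ≈ 2538.0 + 141.0*I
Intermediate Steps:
M = I (M = sqrt(-3 + 2) = sqrt(-1) = I ≈ 1.0*I)
F(j) = I + j (F(j) = 1*j + I = j + I = I + j)
141*F(18) = 141*(I + 18) = 141*(18 + I) = 2538 + 141*I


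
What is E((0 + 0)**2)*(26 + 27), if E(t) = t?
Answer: 0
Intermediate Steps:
E((0 + 0)**2)*(26 + 27) = (0 + 0)**2*(26 + 27) = 0**2*53 = 0*53 = 0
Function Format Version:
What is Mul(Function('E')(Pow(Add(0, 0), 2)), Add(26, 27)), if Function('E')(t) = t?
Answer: 0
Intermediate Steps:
Mul(Function('E')(Pow(Add(0, 0), 2)), Add(26, 27)) = Mul(Pow(Add(0, 0), 2), Add(26, 27)) = Mul(Pow(0, 2), 53) = Mul(0, 53) = 0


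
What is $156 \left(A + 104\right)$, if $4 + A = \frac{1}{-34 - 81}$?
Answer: $\frac{1793844}{115} \approx 15599.0$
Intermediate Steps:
$A = - \frac{461}{115}$ ($A = -4 + \frac{1}{-34 - 81} = -4 + \frac{1}{-115} = -4 - \frac{1}{115} = - \frac{461}{115} \approx -4.0087$)
$156 \left(A + 104\right) = 156 \left(- \frac{461}{115} + 104\right) = 156 \cdot \frac{11499}{115} = \frac{1793844}{115}$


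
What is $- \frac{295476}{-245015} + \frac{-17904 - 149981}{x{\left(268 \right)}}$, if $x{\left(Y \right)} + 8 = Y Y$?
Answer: $- \frac{19914438859}{17595997240} \approx -1.1318$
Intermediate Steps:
$x{\left(Y \right)} = -8 + Y^{2}$ ($x{\left(Y \right)} = -8 + Y Y = -8 + Y^{2}$)
$- \frac{295476}{-245015} + \frac{-17904 - 149981}{x{\left(268 \right)}} = - \frac{295476}{-245015} + \frac{-17904 - 149981}{-8 + 268^{2}} = \left(-295476\right) \left(- \frac{1}{245015}\right) - \frac{167885}{-8 + 71824} = \frac{295476}{245015} - \frac{167885}{71816} = - \frac{19914438859}{17595997240}$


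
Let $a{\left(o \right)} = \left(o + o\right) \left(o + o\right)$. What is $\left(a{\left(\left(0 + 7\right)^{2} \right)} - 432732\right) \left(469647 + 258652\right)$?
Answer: $-308163699272$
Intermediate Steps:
$a{\left(o \right)} = 4 o^{2}$ ($a{\left(o \right)} = 2 o 2 o = 4 o^{2}$)
$\left(a{\left(\left(0 + 7\right)^{2} \right)} - 432732\right) \left(469647 + 258652\right) = \left(4 \left(\left(0 + 7\right)^{2}\right)^{2} - 432732\right) \left(469647 + 258652\right) = \left(4 \left(7^{2}\right)^{2} - 432732\right) 728299 = \left(4 \cdot 49^{2} - 432732\right) 728299 = \left(4 \cdot 2401 - 432732\right) 728299 = \left(9604 - 432732\right) 728299 = \left(-423128\right) 728299 = -308163699272$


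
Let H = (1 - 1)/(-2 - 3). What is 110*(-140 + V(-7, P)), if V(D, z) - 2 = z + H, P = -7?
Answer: -15950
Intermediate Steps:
H = 0 (H = 0/(-5) = 0*(-⅕) = 0)
V(D, z) = 2 + z (V(D, z) = 2 + (z + 0) = 2 + z)
110*(-140 + V(-7, P)) = 110*(-140 + (2 - 7)) = 110*(-140 - 5) = 110*(-145) = -15950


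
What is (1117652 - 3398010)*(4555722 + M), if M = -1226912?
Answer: -7590878513980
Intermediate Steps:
(1117652 - 3398010)*(4555722 + M) = (1117652 - 3398010)*(4555722 - 1226912) = -2280358*3328810 = -7590878513980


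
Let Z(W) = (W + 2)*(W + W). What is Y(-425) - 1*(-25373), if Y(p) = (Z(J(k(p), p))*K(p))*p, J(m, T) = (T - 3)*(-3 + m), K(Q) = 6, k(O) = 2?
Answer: -938578627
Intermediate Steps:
J(m, T) = (-3 + T)*(-3 + m)
Z(W) = 2*W*(2 + W) (Z(W) = (2 + W)*(2*W) = 2*W*(2 + W))
Y(p) = 12*p*(3 - p)*(5 - p) (Y(p) = ((2*(9 - 3*p - 3*2 + p*2)*(2 + (9 - 3*p - 3*2 + p*2)))*6)*p = ((2*(9 - 3*p - 6 + 2*p)*(2 + (9 - 3*p - 6 + 2*p)))*6)*p = ((2*(3 - p)*(2 + (3 - p)))*6)*p = ((2*(3 - p)*(5 - p))*6)*p = (12*(3 - p)*(5 - p))*p = 12*p*(3 - p)*(5 - p))
Y(-425) - 1*(-25373) = 12*(-425)*(3 - 1*(-425))*(5 - 1*(-425)) - 1*(-25373) = 12*(-425)*(3 + 425)*(5 + 425) + 25373 = 12*(-425)*428*430 + 25373 = -938604000 + 25373 = -938578627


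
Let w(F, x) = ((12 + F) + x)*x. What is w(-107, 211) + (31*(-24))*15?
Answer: 13316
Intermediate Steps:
w(F, x) = x*(12 + F + x) (w(F, x) = (12 + F + x)*x = x*(12 + F + x))
w(-107, 211) + (31*(-24))*15 = 211*(12 - 107 + 211) + (31*(-24))*15 = 211*116 - 744*15 = 24476 - 11160 = 13316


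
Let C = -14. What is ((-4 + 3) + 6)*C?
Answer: -70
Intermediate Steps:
((-4 + 3) + 6)*C = ((-4 + 3) + 6)*(-14) = (-1 + 6)*(-14) = 5*(-14) = -70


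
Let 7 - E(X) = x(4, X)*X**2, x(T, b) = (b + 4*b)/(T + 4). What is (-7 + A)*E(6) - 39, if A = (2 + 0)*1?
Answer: 601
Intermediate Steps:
x(T, b) = 5*b/(4 + T) (x(T, b) = (5*b)/(4 + T) = 5*b/(4 + T))
E(X) = 7 - 5*X**3/8 (E(X) = 7 - 5*X/(4 + 4)*X**2 = 7 - 5*X/8*X**2 = 7 - 5*X**3/8)
A = 2 (A = 2*1 = 2)
(-7 + A)*E(6) - 39 = (-7 + 2)*(7 - 5/8*6**3) - 39 = -5*(7 - 5/8*216) - 39 = -5*(7 - 135) - 39 = -5*(-128) - 39 = 640 - 39 = 601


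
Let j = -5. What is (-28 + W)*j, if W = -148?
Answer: 880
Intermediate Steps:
(-28 + W)*j = (-28 - 148)*(-5) = -176*(-5) = 880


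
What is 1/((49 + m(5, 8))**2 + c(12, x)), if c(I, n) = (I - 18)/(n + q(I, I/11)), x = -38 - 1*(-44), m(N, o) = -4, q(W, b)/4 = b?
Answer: 19/38464 ≈ 0.00049397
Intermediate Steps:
q(W, b) = 4*b
x = 6 (x = -38 + 44 = 6)
c(I, n) = (-18 + I)/(n + 4*I/11) (c(I, n) = (I - 18)/(n + 4*(I/11)) = (-18 + I)/(n + 4*(I*(1/11))) = (-18 + I)/(n + 4*(I/11)) = (-18 + I)/(n + 4*I/11))
1/((49 + m(5, 8))**2 + c(12, x)) = 1/((49 - 4)**2 + 11*(-18 + 12)/(4*12 + 11*6)) = 1/(45**2 + 11*(-6)/(48 + 66)) = 1/(2025 + 11*(-6)/114) = 1/(2025 + 11*(1/114)*(-6)) = 1/(2025 - 11/19) = 1/(38464/19) = 19/38464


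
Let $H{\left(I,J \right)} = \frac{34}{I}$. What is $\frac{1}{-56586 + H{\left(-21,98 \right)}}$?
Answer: $- \frac{21}{1188340} \approx -1.7672 \cdot 10^{-5}$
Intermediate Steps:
$\frac{1}{-56586 + H{\left(-21,98 \right)}} = \frac{1}{-56586 + \frac{34}{-21}} = \frac{1}{-56586 + 34 \left(- \frac{1}{21}\right)} = \frac{1}{-56586 - \frac{34}{21}} = \frac{1}{- \frac{1188340}{21}} = - \frac{21}{1188340}$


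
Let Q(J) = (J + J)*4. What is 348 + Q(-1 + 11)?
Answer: 428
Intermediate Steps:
Q(J) = 8*J (Q(J) = (2*J)*4 = 8*J)
348 + Q(-1 + 11) = 348 + 8*(-1 + 11) = 348 + 8*10 = 348 + 80 = 428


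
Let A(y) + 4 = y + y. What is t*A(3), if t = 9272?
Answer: 18544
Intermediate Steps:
A(y) = -4 + 2*y (A(y) = -4 + (y + y) = -4 + 2*y)
t*A(3) = 9272*(-4 + 2*3) = 9272*(-4 + 6) = 9272*2 = 18544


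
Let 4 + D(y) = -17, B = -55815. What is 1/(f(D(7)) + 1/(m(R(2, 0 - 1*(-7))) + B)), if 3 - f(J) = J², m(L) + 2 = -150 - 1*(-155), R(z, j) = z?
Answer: -55812/24445657 ≈ -0.0022831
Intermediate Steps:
m(L) = 3 (m(L) = -2 + (-150 - 1*(-155)) = -2 + (-150 + 155) = -2 + 5 = 3)
D(y) = -21 (D(y) = -4 - 17 = -21)
f(J) = 3 - J²
1/(f(D(7)) + 1/(m(R(2, 0 - 1*(-7))) + B)) = 1/((3 - 1*(-21)²) + 1/(3 - 55815)) = 1/((3 - 1*441) + 1/(-55812)) = 1/((3 - 441) - 1/55812) = 1/(-438 - 1/55812) = 1/(-24445657/55812) = -55812/24445657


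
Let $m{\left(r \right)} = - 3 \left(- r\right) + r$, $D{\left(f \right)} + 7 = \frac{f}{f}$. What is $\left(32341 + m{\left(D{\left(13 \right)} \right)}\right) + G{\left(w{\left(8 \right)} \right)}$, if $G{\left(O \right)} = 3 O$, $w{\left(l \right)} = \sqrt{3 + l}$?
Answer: $32317 + 3 \sqrt{11} \approx 32327.0$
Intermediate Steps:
$D{\left(f \right)} = -6$ ($D{\left(f \right)} = -7 + \frac{f}{f} = -7 + 1 = -6$)
$m{\left(r \right)} = 4 r$ ($m{\left(r \right)} = 3 r + r = 4 r$)
$\left(32341 + m{\left(D{\left(13 \right)} \right)}\right) + G{\left(w{\left(8 \right)} \right)} = \left(32341 + 4 \left(-6\right)\right) + 3 \sqrt{3 + 8} = \left(32341 - 24\right) + 3 \sqrt{11} = 32317 + 3 \sqrt{11}$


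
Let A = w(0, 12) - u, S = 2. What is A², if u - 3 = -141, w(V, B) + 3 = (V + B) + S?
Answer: 22201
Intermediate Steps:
w(V, B) = -1 + B + V (w(V, B) = -3 + ((V + B) + 2) = -3 + ((B + V) + 2) = -3 + (2 + B + V) = -1 + B + V)
u = -138 (u = 3 - 141 = -138)
A = 149 (A = (-1 + 12 + 0) - 1*(-138) = 11 + 138 = 149)
A² = 149² = 22201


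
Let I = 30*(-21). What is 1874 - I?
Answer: 2504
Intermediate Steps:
I = -630
1874 - I = 1874 - 1*(-630) = 1874 + 630 = 2504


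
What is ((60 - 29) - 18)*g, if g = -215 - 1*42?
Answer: -3341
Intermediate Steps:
g = -257 (g = -215 - 42 = -257)
((60 - 29) - 18)*g = ((60 - 29) - 18)*(-257) = (31 - 18)*(-257) = 13*(-257) = -3341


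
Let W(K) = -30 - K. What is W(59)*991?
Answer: -88199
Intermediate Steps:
W(59)*991 = (-30 - 1*59)*991 = (-30 - 59)*991 = -89*991 = -88199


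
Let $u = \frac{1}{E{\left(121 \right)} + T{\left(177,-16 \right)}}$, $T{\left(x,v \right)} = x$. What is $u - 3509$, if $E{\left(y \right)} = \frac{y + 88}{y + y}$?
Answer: $- \frac{13730695}{3913} \approx -3509.0$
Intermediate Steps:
$E{\left(y \right)} = \frac{88 + y}{2 y}$
$u = \frac{22}{3913}$ ($u = \frac{1}{\frac{88 + 121}{2 \cdot 121} + 177} = \frac{1}{\frac{1}{2} \cdot \frac{1}{121} \cdot 209 + 177} = \frac{1}{\frac{19}{22} + 177} = \frac{1}{\frac{3913}{22}} = \frac{22}{3913} \approx 0.0056223$)
$u - 3509 = \frac{22}{3913} - 3509 = - \frac{13730695}{3913}$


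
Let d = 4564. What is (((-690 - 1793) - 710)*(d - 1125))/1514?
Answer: -10980727/1514 ≈ -7252.8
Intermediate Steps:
(((-690 - 1793) - 710)*(d - 1125))/1514 = (((-690 - 1793) - 710)*(4564 - 1125))/1514 = ((-2483 - 710)*3439)*(1/1514) = -3193*3439*(1/1514) = -10980727*1/1514 = -10980727/1514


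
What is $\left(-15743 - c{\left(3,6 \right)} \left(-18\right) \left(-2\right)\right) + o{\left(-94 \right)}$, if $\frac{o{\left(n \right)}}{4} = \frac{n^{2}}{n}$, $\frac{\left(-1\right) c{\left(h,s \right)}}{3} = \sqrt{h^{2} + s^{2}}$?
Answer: $-16119 + 324 \sqrt{5} \approx -15395.0$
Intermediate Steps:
$c{\left(h,s \right)} = - 3 \sqrt{h^{2} + s^{2}}$
$o{\left(n \right)} = 4 n$ ($o{\left(n \right)} = 4 \frac{n^{2}}{n} = 4 n$)
$\left(-15743 - c{\left(3,6 \right)} \left(-18\right) \left(-2\right)\right) + o{\left(-94 \right)} = \left(-15743 - - 3 \sqrt{3^{2} + 6^{2}} \left(-18\right) \left(-2\right)\right) + 4 \left(-94\right) = \left(-15743 - - 3 \sqrt{9 + 36} \left(-18\right) \left(-2\right)\right) - 376 = \left(-15743 - - 3 \sqrt{45} \left(-18\right) \left(-2\right)\right) - 376 = \left(-15743 - - 3 \cdot 3 \sqrt{5} \left(-18\right) \left(-2\right)\right) - 376 = \left(-15743 - - 9 \sqrt{5} \left(-18\right) \left(-2\right)\right) - 376 = \left(-15743 - 162 \sqrt{5} \left(-2\right)\right) - 376 = \left(-15743 - - 324 \sqrt{5}\right) - 376 = \left(-15743 + 324 \sqrt{5}\right) - 376 = -16119 + 324 \sqrt{5}$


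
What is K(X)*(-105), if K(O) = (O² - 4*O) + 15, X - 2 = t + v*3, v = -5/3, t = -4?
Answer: -9660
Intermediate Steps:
v = -5/3 (v = -5*⅓ = -5/3 ≈ -1.6667)
X = -7 (X = 2 + (-4 - 5/3*3) = 2 + (-4 - 5) = 2 - 9 = -7)
K(O) = 15 + O² - 4*O
K(X)*(-105) = (15 + (-7)² - 4*(-7))*(-105) = (15 + 49 + 28)*(-105) = 92*(-105) = -9660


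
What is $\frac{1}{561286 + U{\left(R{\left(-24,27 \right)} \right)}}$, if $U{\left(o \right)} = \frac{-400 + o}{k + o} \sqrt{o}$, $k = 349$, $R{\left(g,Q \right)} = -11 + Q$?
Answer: $\frac{365}{204867854} \approx 1.7816 \cdot 10^{-6}$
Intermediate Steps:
$U{\left(o \right)} = \frac{\sqrt{o} \left(-400 + o\right)}{349 + o}$ ($U{\left(o \right)} = \frac{-400 + o}{349 + o} \sqrt{o} = \frac{\sqrt{o} \left(-400 + o\right)}{349 + o}$)
$\frac{1}{561286 + U{\left(R{\left(-24,27 \right)} \right)}} = \frac{1}{561286 + \frac{\sqrt{-11 + 27} \left(-400 + \left(-11 + 27\right)\right)}{349 + \left(-11 + 27\right)}} = \frac{1}{561286 + \frac{\sqrt{16} \left(-400 + 16\right)}{349 + 16}} = \frac{1}{561286 + 4 \cdot \frac{1}{365} \left(-384\right)} = \frac{1}{561286 - \frac{1536}{365}} = \frac{1}{\frac{204867854}{365}} = \frac{365}{204867854}$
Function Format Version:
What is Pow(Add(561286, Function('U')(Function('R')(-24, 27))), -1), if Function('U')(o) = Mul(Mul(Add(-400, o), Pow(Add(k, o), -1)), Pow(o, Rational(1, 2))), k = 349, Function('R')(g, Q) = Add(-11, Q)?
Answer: Rational(365, 204867854) ≈ 1.7816e-6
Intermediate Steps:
Function('U')(o) = Mul(Pow(o, Rational(1, 2)), Pow(Add(349, o), -1), Add(-400, o)) (Function('U')(o) = Mul(Mul(Add(-400, o), Pow(Add(349, o), -1)), Pow(o, Rational(1, 2))) = Mul(Mul(Pow(Add(349, o), -1), Add(-400, o)), Pow(o, Rational(1, 2))) = Mul(Pow(o, Rational(1, 2)), Pow(Add(349, o), -1), Add(-400, o)))
Pow(Add(561286, Function('U')(Function('R')(-24, 27))), -1) = Pow(Add(561286, Mul(Pow(Add(-11, 27), Rational(1, 2)), Pow(Add(349, Add(-11, 27)), -1), Add(-400, Add(-11, 27)))), -1) = Pow(Add(561286, Mul(Pow(16, Rational(1, 2)), Pow(Add(349, 16), -1), Add(-400, 16))), -1) = Pow(Add(561286, Mul(4, Pow(365, -1), -384)), -1) = Pow(Add(561286, Mul(4, Rational(1, 365), -384)), -1) = Pow(Add(561286, Rational(-1536, 365)), -1) = Pow(Rational(204867854, 365), -1) = Rational(365, 204867854)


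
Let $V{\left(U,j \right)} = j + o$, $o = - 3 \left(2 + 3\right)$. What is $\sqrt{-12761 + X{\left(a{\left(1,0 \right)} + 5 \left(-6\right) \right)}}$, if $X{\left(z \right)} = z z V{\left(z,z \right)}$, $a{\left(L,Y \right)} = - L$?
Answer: $i \sqrt{56967} \approx 238.68 i$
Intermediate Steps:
$o = -15$ ($o = \left(-3\right) 5 = -15$)
$V{\left(U,j \right)} = -15 + j$ ($V{\left(U,j \right)} = j - 15 = -15 + j$)
$X{\left(z \right)} = z^{2} \left(-15 + z\right)$ ($X{\left(z \right)} = z z \left(-15 + z\right) = z^{2} \left(-15 + z\right)$)
$\sqrt{-12761 + X{\left(a{\left(1,0 \right)} + 5 \left(-6\right) \right)}} = \sqrt{-12761 + \left(\left(-1\right) 1 + 5 \left(-6\right)\right)^{2} \left(-15 + \left(\left(-1\right) 1 + 5 \left(-6\right)\right)\right)} = \sqrt{-12761 + \left(-1 - 30\right)^{2} \left(-15 - 31\right)} = \sqrt{-12761 + \left(-31\right)^{2} \left(-15 - 31\right)} = \sqrt{-12761 + 961 \left(-46\right)} = \sqrt{-12761 - 44206} = \sqrt{-56967} = i \sqrt{56967}$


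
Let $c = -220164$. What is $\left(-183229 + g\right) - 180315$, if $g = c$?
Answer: $-583708$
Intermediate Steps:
$g = -220164$
$\left(-183229 + g\right) - 180315 = \left(-183229 - 220164\right) - 180315 = -403393 - 180315 = -583708$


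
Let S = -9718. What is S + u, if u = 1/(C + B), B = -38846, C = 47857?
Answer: -87568897/9011 ≈ -9718.0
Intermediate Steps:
u = 1/9011 (u = 1/(47857 - 38846) = 1/9011 ≈ 0.00011098)
S + u = -9718 + 1/9011 = -87568897/9011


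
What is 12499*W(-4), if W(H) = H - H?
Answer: 0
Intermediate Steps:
W(H) = 0
12499*W(-4) = 12499*0 = 0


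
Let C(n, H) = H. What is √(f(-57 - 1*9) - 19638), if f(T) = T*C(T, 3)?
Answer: 6*I*√551 ≈ 140.84*I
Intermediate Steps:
f(T) = 3*T (f(T) = T*3 = 3*T)
√(f(-57 - 1*9) - 19638) = √(3*(-57 - 1*9) - 19638) = √(3*(-57 - 9) - 19638) = √(3*(-66) - 19638) = √(-198 - 19638) = √(-19836) = 6*I*√551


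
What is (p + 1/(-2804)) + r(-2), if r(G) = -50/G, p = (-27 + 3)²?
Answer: 1685203/2804 ≈ 601.00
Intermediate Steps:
p = 576 (p = (-24)² = 576)
(p + 1/(-2804)) + r(-2) = (576 + 1/(-2804)) - 50/(-2) = (576 - 1/2804) - 50*(-½) = 1615103/2804 + 25 = 1685203/2804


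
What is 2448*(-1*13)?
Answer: -31824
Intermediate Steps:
2448*(-1*13) = 2448*(-13) = -31824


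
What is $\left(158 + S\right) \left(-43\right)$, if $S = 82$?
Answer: $-10320$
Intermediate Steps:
$\left(158 + S\right) \left(-43\right) = \left(158 + 82\right) \left(-43\right) = 240 \left(-43\right) = -10320$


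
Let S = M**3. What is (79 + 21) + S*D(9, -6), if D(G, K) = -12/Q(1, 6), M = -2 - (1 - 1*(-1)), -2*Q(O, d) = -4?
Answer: 484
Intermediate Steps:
Q(O, d) = 2 (Q(O, d) = -1/2*(-4) = 2)
M = -4 (M = -2 - (1 + 1) = -2 - 1*2 = -2 - 2 = -4)
S = -64 (S = (-4)**3 = -64)
D(G, K) = -6 (D(G, K) = -12/2 = -12*1/2 = -6)
(79 + 21) + S*D(9, -6) = (79 + 21) - 64*(-6) = 100 + 384 = 484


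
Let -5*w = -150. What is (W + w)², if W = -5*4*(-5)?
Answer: 16900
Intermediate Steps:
w = 30 (w = -⅕*(-150) = 30)
W = 100 (W = -20*(-5) = 100)
(W + w)² = (100 + 30)² = 130² = 16900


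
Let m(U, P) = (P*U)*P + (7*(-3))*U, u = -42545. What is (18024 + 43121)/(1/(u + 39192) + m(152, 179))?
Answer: 205019185/16319185119 ≈ 0.012563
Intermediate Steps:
m(U, P) = -21*U + U*P² (m(U, P) = U*P² - 21*U = -21*U + U*P²)
(18024 + 43121)/(1/(u + 39192) + m(152, 179)) = (18024 + 43121)/(1/(-42545 + 39192) + 152*(-21 + 179²)) = 61145/(1/(-3353) + 152*(-21 + 32041)) = 61145/(-1/3353 + 152*32020) = 61145/(-1/3353 + 4867040) = 61145/(16319185119/3353) = 61145*(3353/16319185119) = 205019185/16319185119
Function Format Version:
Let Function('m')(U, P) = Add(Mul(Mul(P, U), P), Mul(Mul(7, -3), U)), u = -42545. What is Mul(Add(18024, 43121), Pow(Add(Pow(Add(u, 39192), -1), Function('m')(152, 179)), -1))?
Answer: Rational(205019185, 16319185119) ≈ 0.012563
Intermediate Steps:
Function('m')(U, P) = Add(Mul(-21, U), Mul(U, Pow(P, 2))) (Function('m')(U, P) = Add(Mul(U, Pow(P, 2)), Mul(-21, U)) = Add(Mul(-21, U), Mul(U, Pow(P, 2))))
Mul(Add(18024, 43121), Pow(Add(Pow(Add(u, 39192), -1), Function('m')(152, 179)), -1)) = Mul(Add(18024, 43121), Pow(Add(Pow(Add(-42545, 39192), -1), Mul(152, Add(-21, Pow(179, 2)))), -1)) = Mul(61145, Pow(Add(Pow(-3353, -1), Mul(152, Add(-21, 32041))), -1)) = Mul(61145, Pow(Add(Rational(-1, 3353), Mul(152, 32020)), -1)) = Mul(61145, Pow(Add(Rational(-1, 3353), 4867040), -1)) = Mul(61145, Pow(Rational(16319185119, 3353), -1)) = Mul(61145, Rational(3353, 16319185119)) = Rational(205019185, 16319185119)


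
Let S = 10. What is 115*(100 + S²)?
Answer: 23000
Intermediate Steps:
115*(100 + S²) = 115*(100 + 10²) = 115*(100 + 100) = 115*200 = 23000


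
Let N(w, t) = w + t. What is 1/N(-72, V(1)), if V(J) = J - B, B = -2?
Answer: -1/69 ≈ -0.014493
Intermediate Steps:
V(J) = 2 + J (V(J) = J - 1*(-2) = J + 2 = 2 + J)
N(w, t) = t + w
1/N(-72, V(1)) = 1/((2 + 1) - 72) = 1/(3 - 72) = 1/(-69) = -1/69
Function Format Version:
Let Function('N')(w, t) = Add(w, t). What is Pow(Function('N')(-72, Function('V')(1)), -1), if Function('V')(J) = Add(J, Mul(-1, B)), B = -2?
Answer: Rational(-1, 69) ≈ -0.014493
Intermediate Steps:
Function('V')(J) = Add(2, J) (Function('V')(J) = Add(J, Mul(-1, -2)) = Add(J, 2) = Add(2, J))
Function('N')(w, t) = Add(t, w)
Pow(Function('N')(-72, Function('V')(1)), -1) = Pow(Add(Add(2, 1), -72), -1) = Pow(Add(3, -72), -1) = Pow(-69, -1) = Rational(-1, 69)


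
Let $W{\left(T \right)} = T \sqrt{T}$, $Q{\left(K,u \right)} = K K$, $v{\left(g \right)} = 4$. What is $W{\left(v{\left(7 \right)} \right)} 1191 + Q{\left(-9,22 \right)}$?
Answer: $9609$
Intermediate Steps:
$Q{\left(K,u \right)} = K^{2}$
$W{\left(T \right)} = T^{\frac{3}{2}}$
$W{\left(v{\left(7 \right)} \right)} 1191 + Q{\left(-9,22 \right)} = 4^{\frac{3}{2}} \cdot 1191 + \left(-9\right)^{2} = 8 \cdot 1191 + 81 = 9528 + 81 = 9609$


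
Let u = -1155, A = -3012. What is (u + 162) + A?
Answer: -4005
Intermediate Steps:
(u + 162) + A = (-1155 + 162) - 3012 = -993 - 3012 = -4005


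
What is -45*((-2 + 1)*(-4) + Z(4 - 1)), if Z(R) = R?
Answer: -315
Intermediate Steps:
-45*((-2 + 1)*(-4) + Z(4 - 1)) = -45*((-2 + 1)*(-4) + (4 - 1)) = -45*(-1*(-4) + 3) = -45*(4 + 3) = -45*7 = -315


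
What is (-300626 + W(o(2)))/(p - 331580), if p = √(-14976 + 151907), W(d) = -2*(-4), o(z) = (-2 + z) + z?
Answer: 99678916440/109945159469 + 300618*√136931/109945159469 ≈ 0.90764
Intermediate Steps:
o(z) = -2 + 2*z
W(d) = 8
p = √136931 ≈ 370.04
(-300626 + W(o(2)))/(p - 331580) = (-300626 + 8)/(√136931 - 331580) = -300618/(-331580 + √136931)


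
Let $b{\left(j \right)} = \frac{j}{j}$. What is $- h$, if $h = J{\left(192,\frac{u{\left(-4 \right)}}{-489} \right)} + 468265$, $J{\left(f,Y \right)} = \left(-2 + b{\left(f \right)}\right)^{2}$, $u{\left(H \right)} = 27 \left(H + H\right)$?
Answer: $-468266$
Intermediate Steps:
$u{\left(H \right)} = 54 H$ ($u{\left(H \right)} = 27 \cdot 2 H = 54 H$)
$b{\left(j \right)} = 1$
$J{\left(f,Y \right)} = 1$ ($J{\left(f,Y \right)} = \left(-2 + 1\right)^{2} = \left(-1\right)^{2} = 1$)
$h = 468266$ ($h = 1 + 468265 = 468266$)
$- h = \left(-1\right) 468266 = -468266$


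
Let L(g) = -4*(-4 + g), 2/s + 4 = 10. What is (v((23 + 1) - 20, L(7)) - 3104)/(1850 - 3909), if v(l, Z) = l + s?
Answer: 9299/6177 ≈ 1.5054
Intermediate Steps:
s = 1/3 (s = 2/(-4 + 10) = 2/6 = 2*(1/6) = 1/3 ≈ 0.33333)
L(g) = 16 - 4*g
v(l, Z) = 1/3 + l (v(l, Z) = l + 1/3 = 1/3 + l)
(v((23 + 1) - 20, L(7)) - 3104)/(1850 - 3909) = ((1/3 + ((23 + 1) - 20)) - 3104)/(1850 - 3909) = ((1/3 + (24 - 20)) - 3104)/(-2059) = ((1/3 + 4) - 3104)*(-1/2059) = (13/3 - 3104)*(-1/2059) = -9299/3*(-1/2059) = 9299/6177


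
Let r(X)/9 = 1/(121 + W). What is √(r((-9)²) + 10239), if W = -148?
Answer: 2*√23037/3 ≈ 101.19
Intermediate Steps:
r(X) = -⅓ (r(X) = 9/(121 - 148) = 9/(-27) = 9*(-1/27) = -⅓)
√(r((-9)²) + 10239) = √(-⅓ + 10239) = √(30716/3) = 2*√23037/3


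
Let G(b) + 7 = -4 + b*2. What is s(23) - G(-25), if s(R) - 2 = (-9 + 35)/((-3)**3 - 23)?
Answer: 1562/25 ≈ 62.480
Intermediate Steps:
s(R) = 37/25 (s(R) = 2 + (-9 + 35)/((-3)**3 - 23) = 2 + 26/(-27 - 23) = 2 + 26/(-50) = 2 + 26*(-1/50) = 2 - 13/25 = 37/25)
G(b) = -11 + 2*b (G(b) = -7 + (-4 + b*2) = -7 + (-4 + 2*b) = -11 + 2*b)
s(23) - G(-25) = 37/25 - (-11 + 2*(-25)) = 37/25 - (-11 - 50) = 37/25 - 1*(-61) = 37/25 + 61 = 1562/25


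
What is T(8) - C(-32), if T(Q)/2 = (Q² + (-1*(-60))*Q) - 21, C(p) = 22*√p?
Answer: 1046 - 88*I*√2 ≈ 1046.0 - 124.45*I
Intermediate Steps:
T(Q) = -42 + 2*Q² + 120*Q (T(Q) = 2*((Q² + (-1*(-60))*Q) - 21) = 2*((Q² + 60*Q) - 21) = 2*(-21 + Q² + 60*Q) = -42 + 2*Q² + 120*Q)
T(8) - C(-32) = (-42 + 2*8² + 120*8) - 22*√(-32) = (-42 + 2*64 + 960) - 22*4*I*√2 = (-42 + 128 + 960) - 88*I*√2 = 1046 - 88*I*√2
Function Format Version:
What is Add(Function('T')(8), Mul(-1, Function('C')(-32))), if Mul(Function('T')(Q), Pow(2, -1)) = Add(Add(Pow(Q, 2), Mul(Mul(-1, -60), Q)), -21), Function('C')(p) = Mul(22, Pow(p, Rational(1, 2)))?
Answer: Add(1046, Mul(-88, I, Pow(2, Rational(1, 2)))) ≈ Add(1046.0, Mul(-124.45, I))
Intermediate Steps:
Function('T')(Q) = Add(-42, Mul(2, Pow(Q, 2)), Mul(120, Q)) (Function('T')(Q) = Mul(2, Add(Add(Pow(Q, 2), Mul(Mul(-1, -60), Q)), -21)) = Mul(2, Add(Add(Pow(Q, 2), Mul(60, Q)), -21)) = Mul(2, Add(-21, Pow(Q, 2), Mul(60, Q))) = Add(-42, Mul(2, Pow(Q, 2)), Mul(120, Q)))
Add(Function('T')(8), Mul(-1, Function('C')(-32))) = Add(Add(-42, Mul(2, Pow(8, 2)), Mul(120, 8)), Mul(-1, Mul(22, Pow(-32, Rational(1, 2))))) = Add(Add(-42, Mul(2, 64), 960), Mul(-1, Mul(22, Mul(4, I, Pow(2, Rational(1, 2)))))) = Add(Add(-42, 128, 960), Mul(-1, Mul(88, I, Pow(2, Rational(1, 2))))) = Add(1046, Mul(-88, I, Pow(2, Rational(1, 2))))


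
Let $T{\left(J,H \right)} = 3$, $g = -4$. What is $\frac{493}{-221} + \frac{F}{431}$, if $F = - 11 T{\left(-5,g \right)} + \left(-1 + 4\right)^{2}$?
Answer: $- \frac{12811}{5603} \approx -2.2865$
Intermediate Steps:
$F = -24$ ($F = \left(-11\right) 3 + \left(-1 + 4\right)^{2} = -33 + 3^{2} = -33 + 9 = -24$)
$\frac{493}{-221} + \frac{F}{431} = \frac{493}{-221} - \frac{24}{431} = 493 \left(- \frac{1}{221}\right) - \frac{24}{431} = - \frac{29}{13} - \frac{24}{431} = - \frac{12811}{5603}$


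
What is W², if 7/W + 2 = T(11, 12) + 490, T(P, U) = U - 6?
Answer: 49/244036 ≈ 0.00020079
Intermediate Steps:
T(P, U) = -6 + U
W = 7/494 (W = 7/(-2 + ((-6 + 12) + 490)) = 7/(-2 + (6 + 490)) = 7/(-2 + 496) = 7/494 ≈ 0.014170)
W² = (7/494)² = 49/244036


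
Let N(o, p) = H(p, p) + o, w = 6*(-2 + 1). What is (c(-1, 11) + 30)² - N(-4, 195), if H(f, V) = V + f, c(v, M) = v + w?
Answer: 143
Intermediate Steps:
w = -6 (w = 6*(-1) = -6)
c(v, M) = -6 + v (c(v, M) = v - 6 = -6 + v)
N(o, p) = o + 2*p (N(o, p) = (p + p) + o = 2*p + o = o + 2*p)
(c(-1, 11) + 30)² - N(-4, 195) = ((-6 - 1) + 30)² - (-4 + 2*195) = (-7 + 30)² - (-4 + 390) = 23² - 1*386 = 529 - 386 = 143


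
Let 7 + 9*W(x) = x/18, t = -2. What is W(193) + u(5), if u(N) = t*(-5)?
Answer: 1687/162 ≈ 10.414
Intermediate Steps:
u(N) = 10 (u(N) = -2*(-5) = 10)
W(x) = -7/9 + x/162 (W(x) = -7/9 + (x/18)/9 = -7/9 + x/162)
W(193) + u(5) = (-7/9 + (1/162)*193) + 10 = (-7/9 + 193/162) + 10 = 67/162 + 10 = 1687/162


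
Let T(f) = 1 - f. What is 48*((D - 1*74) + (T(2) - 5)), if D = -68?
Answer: -7104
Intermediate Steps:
48*((D - 1*74) + (T(2) - 5)) = 48*((-68 - 1*74) + ((1 - 1*2) - 5)) = 48*((-68 - 74) + ((1 - 2) - 5)) = 48*(-142 + (-1 - 5)) = 48*(-142 - 6) = 48*(-148) = -7104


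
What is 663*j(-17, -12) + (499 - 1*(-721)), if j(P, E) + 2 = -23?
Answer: -15355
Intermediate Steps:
j(P, E) = -25 (j(P, E) = -2 - 23 = -25)
663*j(-17, -12) + (499 - 1*(-721)) = 663*(-25) + (499 - 1*(-721)) = -16575 + (499 + 721) = -16575 + 1220 = -15355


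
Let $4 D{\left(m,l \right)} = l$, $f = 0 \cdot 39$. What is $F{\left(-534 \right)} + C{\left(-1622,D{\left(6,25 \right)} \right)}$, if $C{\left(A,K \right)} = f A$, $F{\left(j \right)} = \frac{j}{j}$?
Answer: $1$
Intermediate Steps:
$F{\left(j \right)} = 1$
$f = 0$
$D{\left(m,l \right)} = \frac{l}{4}$
$C{\left(A,K \right)} = 0$ ($C{\left(A,K \right)} = 0 A = 0$)
$F{\left(-534 \right)} + C{\left(-1622,D{\left(6,25 \right)} \right)} = 1 + 0 = 1$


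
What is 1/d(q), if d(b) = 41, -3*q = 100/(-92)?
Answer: 1/41 ≈ 0.024390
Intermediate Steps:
q = 25/69 (q = -100/(3*(-92)) = -100*(-1)/(3*92) = -⅓*(-25/23) = 25/69 ≈ 0.36232)
1/d(q) = 1/41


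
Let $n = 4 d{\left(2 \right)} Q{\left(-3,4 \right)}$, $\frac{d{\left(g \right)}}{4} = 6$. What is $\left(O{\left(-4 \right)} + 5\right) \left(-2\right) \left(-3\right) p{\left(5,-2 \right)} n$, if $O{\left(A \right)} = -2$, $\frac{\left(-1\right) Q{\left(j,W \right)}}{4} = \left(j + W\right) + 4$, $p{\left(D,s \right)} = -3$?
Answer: $103680$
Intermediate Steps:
$d{\left(g \right)} = 24$ ($d{\left(g \right)} = 4 \cdot 6 = 24$)
$Q{\left(j,W \right)} = -16 - 4 W - 4 j$ ($Q{\left(j,W \right)} = - 4 \left(\left(j + W\right) + 4\right) = - 4 \left(\left(W + j\right) + 4\right) = - 4 \left(4 + W + j\right) = -16 - 4 W - 4 j$)
$n = -1920$ ($n = 4 \cdot 24 \left(-16 - 16 - -12\right) = 96 \left(-16 - 16 + 12\right) = 96 \left(-20\right) = -1920$)
$\left(O{\left(-4 \right)} + 5\right) \left(-2\right) \left(-3\right) p{\left(5,-2 \right)} n = \left(-2 + 5\right) \left(-2\right) \left(-3\right) \left(-3\right) \left(-1920\right) = 3 \left(-2\right) \left(-3\right) \left(-3\right) \left(-1920\right) = \left(-6\right) \left(-3\right) \left(-3\right) \left(-1920\right) = 18 \left(-3\right) \left(-1920\right) = \left(-54\right) \left(-1920\right) = 103680$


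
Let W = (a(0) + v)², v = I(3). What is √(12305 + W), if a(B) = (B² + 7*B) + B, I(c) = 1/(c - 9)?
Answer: 11*√3661/6 ≈ 110.93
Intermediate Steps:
I(c) = 1/(-9 + c)
a(B) = B² + 8*B
v = -⅙ (v = 1/(-9 + 3) = 1/(-6) = -⅙ ≈ -0.16667)
W = 1/36 (W = (0*(8 + 0) - ⅙)² = (0*8 - ⅙)² = (0 - ⅙)² = (-⅙)² = 1/36 ≈ 0.027778)
√(12305 + W) = √(12305 + 1/36) = √(442981/36) = 11*√3661/6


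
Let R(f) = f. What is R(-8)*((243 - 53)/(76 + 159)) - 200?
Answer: -9704/47 ≈ -206.47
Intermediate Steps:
R(-8)*((243 - 53)/(76 + 159)) - 200 = -8*(243 - 53)/(76 + 159) - 200 = -1520/235 - 200 = -8*38/47 - 200 = -304/47 - 200 = -9704/47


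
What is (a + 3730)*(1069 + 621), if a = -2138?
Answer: 2690480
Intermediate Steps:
(a + 3730)*(1069 + 621) = (-2138 + 3730)*(1069 + 621) = 1592*1690 = 2690480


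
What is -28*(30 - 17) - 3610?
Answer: -3974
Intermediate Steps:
-28*(30 - 17) - 3610 = -28*13 - 3610 = -364 - 3610 = -3974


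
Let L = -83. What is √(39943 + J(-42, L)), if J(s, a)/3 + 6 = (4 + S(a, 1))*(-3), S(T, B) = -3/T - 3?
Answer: √274979083/83 ≈ 199.79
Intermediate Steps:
S(T, B) = -3 - 3/T
J(s, a) = -27 + 27/a (J(s, a) = -18 + 3*((4 + (-3 - 3/a))*(-3)) = -18 + 3*((1 - 3/a)*(-3)) = -18 + 3*(-3 + 9/a) = -18 + (-9 + 27/a) = -27 + 27/a)
√(39943 + J(-42, L)) = √(39943 + (-27 + 27/(-83))) = √(39943 + (-27 + 27*(-1/83))) = √(39943 + (-27 - 27/83)) = √(39943 - 2268/83) = √(3313001/83) = √274979083/83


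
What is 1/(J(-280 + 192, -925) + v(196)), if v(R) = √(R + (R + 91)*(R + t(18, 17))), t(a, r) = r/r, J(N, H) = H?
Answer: -185/159778 - √56735/798890 ≈ -0.0014560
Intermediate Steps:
t(a, r) = 1
v(R) = √(R + (1 + R)*(91 + R)) (v(R) = √(R + (R + 91)*(R + 1)) = √(R + (91 + R)*(1 + R)) = √(R + (1 + R)*(91 + R)))
1/(J(-280 + 192, -925) + v(196)) = 1/(-925 + √(91 + 196² + 93*196)) = 1/(-925 + √(91 + 38416 + 18228)) = 1/(-925 + √56735)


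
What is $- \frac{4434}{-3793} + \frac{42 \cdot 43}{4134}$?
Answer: $\frac{4196719}{2613377} \approx 1.6059$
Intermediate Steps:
$- \frac{4434}{-3793} + \frac{42 \cdot 43}{4134} = \left(-4434\right) \left(- \frac{1}{3793}\right) + 1806 \cdot \frac{1}{4134} = \frac{4434}{3793} + \frac{301}{689} = \frac{4196719}{2613377}$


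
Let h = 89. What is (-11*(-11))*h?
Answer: 10769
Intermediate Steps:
(-11*(-11))*h = -11*(-11)*89 = 121*89 = 10769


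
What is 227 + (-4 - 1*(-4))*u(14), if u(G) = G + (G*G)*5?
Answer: 227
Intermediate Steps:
u(G) = G + 5*G**2 (u(G) = G + G**2*5 = G + 5*G**2)
227 + (-4 - 1*(-4))*u(14) = 227 + (-4 - 1*(-4))*(14*(1 + 5*14)) = 227 + (-4 + 4)*(14*(1 + 70)) = 227 + 0*(14*71) = 227 + 0*994 = 227 + 0 = 227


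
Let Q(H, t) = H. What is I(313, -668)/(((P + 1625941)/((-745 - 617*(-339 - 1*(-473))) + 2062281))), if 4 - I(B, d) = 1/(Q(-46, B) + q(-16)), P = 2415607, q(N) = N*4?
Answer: 62334027/31755020 ≈ 1.9630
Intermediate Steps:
q(N) = 4*N
I(B, d) = 441/110 (I(B, d) = 4 - 1/(-46 + 4*(-16)) = 4 - 1/(-46 - 64) = 4 - 1/(-110) = 4 - 1*(-1/110) = 4 + 1/110 = 441/110)
I(313, -668)/(((P + 1625941)/((-745 - 617*(-339 - 1*(-473))) + 2062281))) = 441/(110*(((2415607 + 1625941)/((-745 - 617*(-339 - 1*(-473))) + 2062281)))) = 441/(110*((4041548/((-745 - 617*(-339 + 473)) + 2062281)))) = 441/(110*((4041548/((-745 - 617*134) + 2062281)))) = 441/(110*((4041548/((-745 - 82678) + 2062281)))) = 441/(110*((4041548/(-83423 + 2062281)))) = 441/(110*((4041548/1978858))) = 441/(110*((4041548*(1/1978858)))) = 441/(110*(288682/141347)) = (441/110)*(141347/288682) = 62334027/31755020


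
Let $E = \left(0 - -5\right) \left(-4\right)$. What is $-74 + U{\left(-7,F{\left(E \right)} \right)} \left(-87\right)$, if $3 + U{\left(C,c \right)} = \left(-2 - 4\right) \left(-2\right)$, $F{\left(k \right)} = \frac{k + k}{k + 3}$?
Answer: $-857$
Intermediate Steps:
$E = -20$ ($E = \left(0 + 5\right) \left(-4\right) = 5 \left(-4\right) = -20$)
$F{\left(k \right)} = \frac{2 k}{3 + k}$
$U{\left(C,c \right)} = 9$ ($U{\left(C,c \right)} = -3 + \left(-2 - 4\right) \left(-2\right) = -3 - -12 = -3 + 12 = 9$)
$-74 + U{\left(-7,F{\left(E \right)} \right)} \left(-87\right) = -74 + 9 \left(-87\right) = -74 - 783 = -857$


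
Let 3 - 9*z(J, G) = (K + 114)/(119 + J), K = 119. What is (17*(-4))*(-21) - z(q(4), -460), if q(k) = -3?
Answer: 1490717/1044 ≈ 1427.9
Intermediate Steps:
z(J, G) = 1/3 - 233/(9*(119 + J)) (z(J, G) = 1/3 - (119 + 114)/(9*(119 + J)) = 1/3 - 233/(9*(119 + J)))
(17*(-4))*(-21) - z(q(4), -460) = (17*(-4))*(-21) - (124 + 3*(-3))/(9*(119 - 3)) = -68*(-21) - (124 - 9)/(9*116) = 1428 - 115/(9*116) = 1428 - 1*115/1044 = 1428 - 115/1044 = 1490717/1044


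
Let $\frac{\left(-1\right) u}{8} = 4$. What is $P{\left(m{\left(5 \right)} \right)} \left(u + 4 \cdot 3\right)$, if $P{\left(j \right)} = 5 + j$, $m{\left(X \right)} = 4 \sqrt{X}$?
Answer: $-100 - 80 \sqrt{5} \approx -278.89$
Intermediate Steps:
$u = -32$ ($u = \left(-8\right) 4 = -32$)
$P{\left(m{\left(5 \right)} \right)} \left(u + 4 \cdot 3\right) = \left(5 + 4 \sqrt{5}\right) \left(-32 + 4 \cdot 3\right) = \left(5 + 4 \sqrt{5}\right) \left(-32 + 12\right) = \left(5 + 4 \sqrt{5}\right) \left(-20\right) = -100 - 80 \sqrt{5}$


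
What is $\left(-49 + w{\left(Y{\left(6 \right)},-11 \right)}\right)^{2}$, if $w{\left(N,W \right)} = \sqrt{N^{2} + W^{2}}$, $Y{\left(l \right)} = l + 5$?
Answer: $2643 - 1078 \sqrt{2} \approx 1118.5$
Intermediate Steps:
$Y{\left(l \right)} = 5 + l$
$\left(-49 + w{\left(Y{\left(6 \right)},-11 \right)}\right)^{2} = \left(-49 + \sqrt{\left(5 + 6\right)^{2} + \left(-11\right)^{2}}\right)^{2} = \left(-49 + \sqrt{11^{2} + 121}\right)^{2} = \left(-49 + \sqrt{121 + 121}\right)^{2} = \left(-49 + \sqrt{242}\right)^{2} = \left(-49 + 11 \sqrt{2}\right)^{2}$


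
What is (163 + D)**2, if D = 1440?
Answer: 2569609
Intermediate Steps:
(163 + D)**2 = (163 + 1440)**2 = 1603**2 = 2569609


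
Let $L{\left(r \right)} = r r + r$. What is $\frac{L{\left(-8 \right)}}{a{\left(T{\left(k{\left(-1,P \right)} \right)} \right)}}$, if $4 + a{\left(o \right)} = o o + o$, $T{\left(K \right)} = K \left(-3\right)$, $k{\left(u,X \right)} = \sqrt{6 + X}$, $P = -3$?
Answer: $\frac{644}{251} + \frac{84 \sqrt{3}}{251} \approx 3.1454$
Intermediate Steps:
$L{\left(r \right)} = r + r^{2}$ ($L{\left(r \right)} = r^{2} + r = r + r^{2}$)
$T{\left(K \right)} = - 3 K$
$a{\left(o \right)} = -4 + o + o^{2}$ ($a{\left(o \right)} = -4 + \left(o o + o\right) = -4 + \left(o^{2} + o\right) = -4 + \left(o + o^{2}\right) = -4 + o + o^{2}$)
$\frac{L{\left(-8 \right)}}{a{\left(T{\left(k{\left(-1,P \right)} \right)} \right)}} = \frac{\left(-8\right) \left(1 - 8\right)}{-4 - 3 \sqrt{6 - 3} + \left(- 3 \sqrt{6 - 3}\right)^{2}} = \frac{\left(-8\right) \left(-7\right)}{-4 - 3 \sqrt{3} + \left(- 3 \sqrt{3}\right)^{2}} = \frac{56}{-4 - 3 \sqrt{3} + 27} = \frac{56}{23 - 3 \sqrt{3}}$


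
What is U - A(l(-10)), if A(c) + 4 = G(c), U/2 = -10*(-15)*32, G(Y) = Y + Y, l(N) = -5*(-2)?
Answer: 9584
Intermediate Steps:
l(N) = 10
G(Y) = 2*Y
U = 9600 (U = 2*(-10*(-15)*32) = 2*(150*32) = 2*4800 = 9600)
A(c) = -4 + 2*c
U - A(l(-10)) = 9600 - (-4 + 2*10) = 9600 - (-4 + 20) = 9600 - 1*16 = 9600 - 16 = 9584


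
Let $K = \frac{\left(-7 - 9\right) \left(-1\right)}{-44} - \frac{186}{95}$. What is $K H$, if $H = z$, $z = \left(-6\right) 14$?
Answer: $\frac{203784}{1045} \approx 195.01$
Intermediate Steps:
$z = -84$
$K = - \frac{2426}{1045}$ ($K = \left(-16\right) \left(-1\right) \left(- \frac{1}{44}\right) - \frac{186}{95} = 16 \left(- \frac{1}{44}\right) - \frac{186}{95} = - \frac{4}{11} - \frac{186}{95} = - \frac{2426}{1045} \approx -2.3215$)
$H = -84$
$K H = \left(- \frac{2426}{1045}\right) \left(-84\right) = \frac{203784}{1045}$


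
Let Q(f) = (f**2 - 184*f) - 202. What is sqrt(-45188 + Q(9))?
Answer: I*sqrt(46965) ≈ 216.71*I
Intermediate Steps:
Q(f) = -202 + f**2 - 184*f
sqrt(-45188 + Q(9)) = sqrt(-45188 + (-202 + 9**2 - 184*9)) = sqrt(-45188 + (-202 + 81 - 1656)) = sqrt(-45188 - 1777) = sqrt(-46965) = I*sqrt(46965)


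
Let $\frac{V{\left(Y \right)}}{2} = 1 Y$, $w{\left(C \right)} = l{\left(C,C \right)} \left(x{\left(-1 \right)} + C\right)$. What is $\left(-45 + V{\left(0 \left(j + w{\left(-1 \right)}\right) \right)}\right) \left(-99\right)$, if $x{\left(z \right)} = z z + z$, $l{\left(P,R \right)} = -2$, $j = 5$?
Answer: $4455$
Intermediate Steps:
$x{\left(z \right)} = z + z^{2}$ ($x{\left(z \right)} = z^{2} + z = z + z^{2}$)
$w{\left(C \right)} = - 2 C$ ($w{\left(C \right)} = - 2 \left(- (1 - 1) + C\right) = - 2 \left(\left(-1\right) 0 + C\right) = - 2 \left(0 + C\right) = - 2 C$)
$V{\left(Y \right)} = 2 Y$ ($V{\left(Y \right)} = 2 \cdot 1 Y = 2 Y$)
$\left(-45 + V{\left(0 \left(j + w{\left(-1 \right)}\right) \right)}\right) \left(-99\right) = \left(-45 + 2 \cdot 0 \left(5 - -2\right)\right) \left(-99\right) = \left(-45 + 2 \cdot 0 \left(5 + 2\right)\right) \left(-99\right) = \left(-45 + 2 \cdot 0 \cdot 7\right) \left(-99\right) = \left(-45 + 2 \cdot 0\right) \left(-99\right) = \left(-45 + 0\right) \left(-99\right) = \left(-45\right) \left(-99\right) = 4455$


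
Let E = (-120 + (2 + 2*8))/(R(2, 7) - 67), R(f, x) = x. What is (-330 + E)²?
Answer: 10778089/100 ≈ 1.0778e+5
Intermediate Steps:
E = 17/10 (E = (-120 + (2 + 2*8))/(7 - 67) = (-120 + (2 + 16))/(-60) = (-120 + 18)*(-1/60) = -102*(-1/60) = 17/10 ≈ 1.7000)
(-330 + E)² = (-330 + 17/10)² = (-3283/10)² = 10778089/100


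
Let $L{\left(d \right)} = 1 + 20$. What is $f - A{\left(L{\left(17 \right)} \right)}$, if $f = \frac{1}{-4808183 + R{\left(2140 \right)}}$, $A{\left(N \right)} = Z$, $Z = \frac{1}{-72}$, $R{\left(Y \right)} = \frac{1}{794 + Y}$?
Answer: $\frac{14106997673}{1015719042312} \approx 0.013889$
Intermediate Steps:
$Z = - \frac{1}{72} \approx -0.013889$
$L{\left(d \right)} = 21$
$A{\left(N \right)} = - \frac{1}{72}$
$f = - \frac{2934}{14107208921}$ ($f = \frac{1}{-4808183 + \frac{1}{794 + 2140}} = \frac{1}{-4808183 + \frac{1}{2934}} = \frac{1}{- \frac{14107208921}{2934}} = - \frac{2934}{14107208921} \approx -2.0798 \cdot 10^{-7}$)
$f - A{\left(L{\left(17 \right)} \right)} = - \frac{2934}{14107208921} - - \frac{1}{72} = - \frac{2934}{14107208921} + \frac{1}{72} = \frac{14106997673}{1015719042312}$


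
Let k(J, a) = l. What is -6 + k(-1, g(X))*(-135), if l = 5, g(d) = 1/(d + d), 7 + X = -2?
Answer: -681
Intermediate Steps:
X = -9 (X = -7 - 2 = -9)
g(d) = 1/(2*d)
k(J, a) = 5
-6 + k(-1, g(X))*(-135) = -6 + 5*(-135) = -6 - 675 = -681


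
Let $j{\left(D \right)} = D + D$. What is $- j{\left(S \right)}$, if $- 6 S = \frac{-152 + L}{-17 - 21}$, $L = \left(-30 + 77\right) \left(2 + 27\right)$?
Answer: $- \frac{1211}{114} \approx -10.623$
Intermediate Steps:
$L = 1363$ ($L = 47 \cdot 29 = 1363$)
$S = \frac{1211}{228}$ ($S = - \frac{\left(-152 + 1363\right) \frac{1}{-17 - 21}}{6} = - \frac{1211 \frac{1}{-38}}{6} = - \frac{1211 \left(- \frac{1}{38}\right)}{6} = \left(- \frac{1}{6}\right) \left(- \frac{1211}{38}\right) = \frac{1211}{228} \approx 5.3114$)
$j{\left(D \right)} = 2 D$
$- j{\left(S \right)} = - \frac{2 \cdot 1211}{228} = \left(-1\right) \frac{1211}{114} = - \frac{1211}{114}$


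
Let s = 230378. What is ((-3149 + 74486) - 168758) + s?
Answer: 132957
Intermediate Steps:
((-3149 + 74486) - 168758) + s = ((-3149 + 74486) - 168758) + 230378 = (71337 - 168758) + 230378 = -97421 + 230378 = 132957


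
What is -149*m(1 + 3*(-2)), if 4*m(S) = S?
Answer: 745/4 ≈ 186.25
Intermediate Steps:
m(S) = S/4
-149*m(1 + 3*(-2)) = -149*(1 + 3*(-2))/4 = -149*(1 - 6)/4 = -149*(-5)/4 = -149*(-5/4) = 745/4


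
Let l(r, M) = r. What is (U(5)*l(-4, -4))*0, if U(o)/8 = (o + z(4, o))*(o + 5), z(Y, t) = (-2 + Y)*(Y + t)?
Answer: 0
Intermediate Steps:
U(o) = 8*(5 + o)*(8 + 3*o) (U(o) = 8*((o + (4² - 2*4 - 2*o + 4*o))*(o + 5)) = 8*((o + (16 - 8 - 2*o + 4*o))*(5 + o)) = 8*((o + (8 + 2*o))*(5 + o)) = 8*((8 + 3*o)*(5 + o)) = 8*((5 + o)*(8 + 3*o)) = 8*(5 + o)*(8 + 3*o))
(U(5)*l(-4, -4))*0 = ((320 + 24*5² + 184*5)*(-4))*0 = ((320 + 24*25 + 920)*(-4))*0 = ((320 + 600 + 920)*(-4))*0 = (1840*(-4))*0 = -7360*0 = 0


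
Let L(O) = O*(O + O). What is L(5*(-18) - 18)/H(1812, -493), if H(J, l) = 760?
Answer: 2916/95 ≈ 30.695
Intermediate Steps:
L(O) = 2*O**2 (L(O) = O*(2*O) = 2*O**2)
L(5*(-18) - 18)/H(1812, -493) = (2*(5*(-18) - 18)**2)/760 = (2*(-90 - 18)**2)*(1/760) = (2*(-108)**2)*(1/760) = (2*11664)*(1/760) = 23328*(1/760) = 2916/95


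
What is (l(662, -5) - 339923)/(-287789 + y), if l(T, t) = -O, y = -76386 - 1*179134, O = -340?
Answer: 339583/543309 ≈ 0.62503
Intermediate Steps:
y = -255520 (y = -76386 - 179134 = -255520)
l(T, t) = 340 (l(T, t) = -1*(-340) = 340)
(l(662, -5) - 339923)/(-287789 + y) = (340 - 339923)/(-287789 - 255520) = -339583/(-543309) = -339583*(-1/543309) = 339583/543309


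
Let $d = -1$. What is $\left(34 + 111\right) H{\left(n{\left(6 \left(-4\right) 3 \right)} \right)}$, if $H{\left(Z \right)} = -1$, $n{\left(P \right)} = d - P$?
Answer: $-145$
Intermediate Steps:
$n{\left(P \right)} = -1 - P$
$\left(34 + 111\right) H{\left(n{\left(6 \left(-4\right) 3 \right)} \right)} = \left(34 + 111\right) \left(-1\right) = 145 \left(-1\right) = -145$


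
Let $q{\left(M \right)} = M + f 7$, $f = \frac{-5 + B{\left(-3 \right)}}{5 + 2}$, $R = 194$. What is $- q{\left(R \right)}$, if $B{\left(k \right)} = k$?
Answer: $-186$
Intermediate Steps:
$f = - \frac{8}{7}$ ($f = \frac{-5 - 3}{5 + 2} = - \frac{8}{7} \approx -1.1429$)
$q{\left(M \right)} = -8 + M$ ($q{\left(M \right)} = M - 8 = -8 + M$)
$- q{\left(R \right)} = - (-8 + 194) = \left(-1\right) 186 = -186$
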